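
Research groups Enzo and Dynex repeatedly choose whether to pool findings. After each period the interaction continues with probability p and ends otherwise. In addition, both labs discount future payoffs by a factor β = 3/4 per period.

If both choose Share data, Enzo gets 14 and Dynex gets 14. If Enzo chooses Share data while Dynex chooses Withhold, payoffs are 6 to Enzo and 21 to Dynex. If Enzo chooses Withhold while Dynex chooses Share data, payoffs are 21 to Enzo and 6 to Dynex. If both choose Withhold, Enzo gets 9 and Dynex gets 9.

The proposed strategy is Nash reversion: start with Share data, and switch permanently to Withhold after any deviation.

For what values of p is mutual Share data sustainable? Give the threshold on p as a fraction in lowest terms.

7/9

With continuation probability p and discount β, the effective per-period discount factor is βp.
Grim-trigger IC: βp ≥ (21−14)/(21−9) = 7/12.
So p ≥ (7/12)/(3/4) = 7/9.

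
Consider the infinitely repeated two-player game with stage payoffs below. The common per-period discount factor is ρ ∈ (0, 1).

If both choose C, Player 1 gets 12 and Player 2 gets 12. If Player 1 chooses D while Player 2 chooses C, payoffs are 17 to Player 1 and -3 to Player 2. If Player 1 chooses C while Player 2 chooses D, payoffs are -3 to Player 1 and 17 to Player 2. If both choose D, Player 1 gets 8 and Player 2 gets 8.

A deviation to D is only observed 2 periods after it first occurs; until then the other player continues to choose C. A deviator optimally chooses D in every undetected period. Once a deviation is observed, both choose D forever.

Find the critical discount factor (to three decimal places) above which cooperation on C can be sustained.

0.745

A deviator earns 17 for 2 periods, then 8 forever; cooperating earns 12 forever. Multiplying the IC by (1−ρ):
12 ≥ 17(1−ρ^2) + 8ρ^2, so 9·ρ^2 ≥ 5 and ρ^2 ≥ 5/9.
ρ ≥ (5/9)^(1/2) ≈ 0.745.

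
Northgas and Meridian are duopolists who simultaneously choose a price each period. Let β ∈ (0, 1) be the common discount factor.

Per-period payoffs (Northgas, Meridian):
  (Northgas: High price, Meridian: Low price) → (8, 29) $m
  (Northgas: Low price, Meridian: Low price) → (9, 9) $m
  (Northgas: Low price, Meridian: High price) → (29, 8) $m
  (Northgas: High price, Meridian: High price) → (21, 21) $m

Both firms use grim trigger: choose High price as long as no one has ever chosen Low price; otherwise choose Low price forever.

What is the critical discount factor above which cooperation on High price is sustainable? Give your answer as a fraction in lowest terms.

One-period gain from deviating is 29 − 21 = 8. The loss is 21 − 9 = 12 in every subsequent period, with present value 12·β/(1−β).
Deviation is unprofitable when 12·β/(1−β) ≥ 8, i.e. β/(1−β) ≥ 2/3.
Equivalently β ≥ 8/(8+12) = 2/5.

2/5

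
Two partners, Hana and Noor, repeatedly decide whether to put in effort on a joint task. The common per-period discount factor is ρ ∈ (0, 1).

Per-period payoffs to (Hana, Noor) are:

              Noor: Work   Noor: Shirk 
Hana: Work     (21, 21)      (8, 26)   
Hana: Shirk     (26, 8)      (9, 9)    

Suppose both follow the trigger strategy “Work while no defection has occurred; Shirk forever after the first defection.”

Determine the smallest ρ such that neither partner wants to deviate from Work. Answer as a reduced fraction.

Cooperation forever yields 21 each period: 21/(1−ρ).
Deviating yields 26 once, then 9 forever: 26 + 9ρ/(1−ρ).
No profitable deviation requires 21/(1−ρ) ≥ 26 + 9ρ/(1−ρ).
Multiplying by (1−ρ): 21 ≥ 26(1−ρ) + 9ρ = 26 − 17ρ.
So 17ρ ≥ 5, i.e. ρ ≥ 5/17.

5/17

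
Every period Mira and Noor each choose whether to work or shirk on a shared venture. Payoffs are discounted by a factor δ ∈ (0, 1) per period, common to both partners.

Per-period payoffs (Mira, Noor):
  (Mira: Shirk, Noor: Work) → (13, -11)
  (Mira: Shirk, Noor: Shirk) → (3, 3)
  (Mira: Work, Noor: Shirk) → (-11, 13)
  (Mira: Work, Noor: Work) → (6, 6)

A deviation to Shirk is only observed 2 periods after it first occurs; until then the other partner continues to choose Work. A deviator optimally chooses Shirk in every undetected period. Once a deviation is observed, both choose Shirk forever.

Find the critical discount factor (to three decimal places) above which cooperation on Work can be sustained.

The best deviation is to choose Shirk for all 2 undetected periods, earning 13 each, then 3 forever once detected.
Deviation value: 13(1−δ^2)/(1−δ) + 3δ^2/(1−δ); cooperation value: 6/(1−δ).
IC: 6 ≥ 13(1−δ^2) + 3δ^2 = 13 − 10δ^2.
So δ^2 ≥ 7/10, giving δ ≥ (7/10)^(1/2) ≈ 0.837.

0.837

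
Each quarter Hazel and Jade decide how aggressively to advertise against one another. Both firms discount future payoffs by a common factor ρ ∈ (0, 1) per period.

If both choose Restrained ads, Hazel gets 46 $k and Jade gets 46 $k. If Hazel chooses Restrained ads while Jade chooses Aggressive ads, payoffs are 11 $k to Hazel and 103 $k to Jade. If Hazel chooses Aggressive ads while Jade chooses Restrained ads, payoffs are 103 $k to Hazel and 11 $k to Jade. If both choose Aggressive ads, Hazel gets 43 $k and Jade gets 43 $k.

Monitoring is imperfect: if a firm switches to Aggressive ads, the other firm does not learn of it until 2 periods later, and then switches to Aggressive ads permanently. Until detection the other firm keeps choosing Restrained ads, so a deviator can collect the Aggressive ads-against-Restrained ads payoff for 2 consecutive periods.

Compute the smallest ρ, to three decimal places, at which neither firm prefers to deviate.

The best deviation is to choose Aggressive ads for all 2 undetected periods, earning 103 each, then 43 forever once detected.
Deviation value: 103(1−ρ^2)/(1−ρ) + 43ρ^2/(1−ρ); cooperation value: 46/(1−ρ).
IC: 46 ≥ 103(1−ρ^2) + 43ρ^2 = 103 − 60ρ^2.
So ρ^2 ≥ 57/60 = 19/20, giving ρ ≥ (19/20)^(1/2) ≈ 0.975.

0.975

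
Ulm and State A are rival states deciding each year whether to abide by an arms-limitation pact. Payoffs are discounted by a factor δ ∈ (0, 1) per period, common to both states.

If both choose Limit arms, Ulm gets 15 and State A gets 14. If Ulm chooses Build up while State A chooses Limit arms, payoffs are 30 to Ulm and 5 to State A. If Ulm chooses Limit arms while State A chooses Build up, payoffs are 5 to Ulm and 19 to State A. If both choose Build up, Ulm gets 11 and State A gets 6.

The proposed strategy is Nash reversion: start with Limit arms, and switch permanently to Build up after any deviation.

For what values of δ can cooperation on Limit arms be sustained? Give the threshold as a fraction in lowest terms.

15/19

Ulm: cooperation gives 15 each period; deviation gives 30 once then 11 forever.
  15/(1−δ) ≥ 30 + 11δ/(1−δ) ⇒ δ ≥ 15/19.
State A: cooperation gives 14 each period; deviation gives 19 once then 6 forever.
  δ ≥ 5/13.
Both must hold, so the binding constraint is Ulm's: δ ≥ 15/19.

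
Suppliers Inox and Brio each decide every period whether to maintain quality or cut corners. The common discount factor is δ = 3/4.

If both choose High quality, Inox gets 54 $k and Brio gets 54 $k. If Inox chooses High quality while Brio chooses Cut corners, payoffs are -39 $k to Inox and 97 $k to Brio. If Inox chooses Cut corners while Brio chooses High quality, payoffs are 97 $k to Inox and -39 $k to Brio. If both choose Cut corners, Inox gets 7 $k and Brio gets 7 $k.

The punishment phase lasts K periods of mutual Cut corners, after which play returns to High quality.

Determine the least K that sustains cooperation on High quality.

No profitable deviation requires (54−7)(δ+…+δ^K) ≥ 97−54, i.e. δ+…+δ^K ≥ 43/47 ≈ 0.9149.
With δ = 3/4, the partial sums are K=1: 0.7500, K=2: 1.3125.
K = 2 is the first length at which the sum reaches 0.9149.

2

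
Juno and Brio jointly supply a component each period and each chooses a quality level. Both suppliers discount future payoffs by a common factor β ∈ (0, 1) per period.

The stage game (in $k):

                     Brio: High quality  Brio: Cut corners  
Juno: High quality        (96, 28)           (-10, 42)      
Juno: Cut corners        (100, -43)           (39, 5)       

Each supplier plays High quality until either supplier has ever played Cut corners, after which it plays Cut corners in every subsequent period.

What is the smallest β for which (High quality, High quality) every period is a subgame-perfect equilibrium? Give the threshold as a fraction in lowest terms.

14/37

For Juno: deviation gain 100−96 = 4, per-period punishment loss 96−39 = 57. IC gives β ≥ 4/61.
For Brio: gain 14, loss 23 per period, so β ≥ 14/37.
The tighter constraint is Brio's, so cooperation needs β ≥ 14/37.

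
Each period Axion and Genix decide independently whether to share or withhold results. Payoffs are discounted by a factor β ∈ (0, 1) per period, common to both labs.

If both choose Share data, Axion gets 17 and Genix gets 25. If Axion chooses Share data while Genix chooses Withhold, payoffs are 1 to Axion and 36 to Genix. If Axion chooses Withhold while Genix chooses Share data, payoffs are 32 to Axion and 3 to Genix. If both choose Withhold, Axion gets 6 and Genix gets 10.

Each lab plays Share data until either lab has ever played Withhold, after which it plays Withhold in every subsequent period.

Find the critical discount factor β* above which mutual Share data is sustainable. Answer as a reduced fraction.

15/26

For Axion: deviation gain 32−17 = 15, per-period punishment loss 17−6 = 11. IC gives β ≥ 15/26.
For Genix: gain 11, loss 15 per period, so β ≥ 11/26.
The tighter constraint is Axion's, so cooperation needs β ≥ 15/26.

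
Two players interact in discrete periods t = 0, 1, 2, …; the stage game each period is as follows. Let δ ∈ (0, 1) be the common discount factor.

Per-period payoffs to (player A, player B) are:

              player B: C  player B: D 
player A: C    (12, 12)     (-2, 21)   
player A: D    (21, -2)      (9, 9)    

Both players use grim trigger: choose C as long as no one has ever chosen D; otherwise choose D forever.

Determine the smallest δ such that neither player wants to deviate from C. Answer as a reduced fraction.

Under grim trigger the critical discount factor is (T−C)/(T−P) with T = 21, C = 12, P = 9.
δ* = (21−12)/(21−9) = 9/12 = 3/4.

3/4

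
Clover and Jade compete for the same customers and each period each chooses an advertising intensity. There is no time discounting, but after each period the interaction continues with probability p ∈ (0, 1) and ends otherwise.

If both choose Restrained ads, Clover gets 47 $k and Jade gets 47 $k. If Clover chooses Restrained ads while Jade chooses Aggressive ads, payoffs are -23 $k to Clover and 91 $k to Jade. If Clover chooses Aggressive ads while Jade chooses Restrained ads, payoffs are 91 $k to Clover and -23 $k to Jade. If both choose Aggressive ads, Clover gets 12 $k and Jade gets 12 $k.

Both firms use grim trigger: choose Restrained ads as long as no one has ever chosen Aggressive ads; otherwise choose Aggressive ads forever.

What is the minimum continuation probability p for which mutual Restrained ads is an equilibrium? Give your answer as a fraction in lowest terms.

44/79

With no time discounting, the continuation probability p plays the role of the discount factor.
Grim-trigger IC: 47/(1−p) ≥ 91 + 12p/(1−p) ⇒ p ≥ (91−47)/(91−12) = 44/79.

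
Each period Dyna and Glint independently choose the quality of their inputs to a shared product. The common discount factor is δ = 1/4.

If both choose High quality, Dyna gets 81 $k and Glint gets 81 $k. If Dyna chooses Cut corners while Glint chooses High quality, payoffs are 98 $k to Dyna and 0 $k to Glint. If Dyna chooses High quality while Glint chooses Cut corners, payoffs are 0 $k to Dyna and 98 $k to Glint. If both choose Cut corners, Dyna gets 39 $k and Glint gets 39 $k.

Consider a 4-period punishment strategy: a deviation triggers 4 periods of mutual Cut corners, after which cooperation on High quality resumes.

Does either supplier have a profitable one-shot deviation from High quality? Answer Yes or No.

Comparing payoff streams over the 5 periods until play realigns: cooperate → 81(1+δ+…+δ^4); deviate → 98 + 39(δ+…+δ^4).
Cooperation is sustained iff (81−39)(δ+…+δ^4) ≥ 98−81.
δ+…+δ^4 = 1/4·(1−(1/4)^4)/(1−1/4) = 0.3320, and (98−81)/(81−39) = 0.4048.
0.3320 < 0.4048, so cooperation is not sustainable.

Yes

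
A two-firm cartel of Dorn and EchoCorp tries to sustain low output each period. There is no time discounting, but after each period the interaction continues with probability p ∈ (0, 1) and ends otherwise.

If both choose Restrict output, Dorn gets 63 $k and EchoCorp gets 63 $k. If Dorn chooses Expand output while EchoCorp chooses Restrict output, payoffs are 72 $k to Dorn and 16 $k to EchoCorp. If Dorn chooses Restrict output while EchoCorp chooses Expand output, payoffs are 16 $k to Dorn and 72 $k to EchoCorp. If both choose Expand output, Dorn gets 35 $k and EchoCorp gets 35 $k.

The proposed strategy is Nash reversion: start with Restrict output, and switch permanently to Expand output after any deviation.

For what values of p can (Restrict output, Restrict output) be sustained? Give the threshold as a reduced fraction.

Expected cooperation value is 63 + p·63 + p²·63 + … = 63/(1−p); deviation gives 72 + p·35/(1−p).
63 ≥ 72(1−p) + 35p ⇒ 37p ≥ 9 ⇒ p ≥ 9/37.

9/37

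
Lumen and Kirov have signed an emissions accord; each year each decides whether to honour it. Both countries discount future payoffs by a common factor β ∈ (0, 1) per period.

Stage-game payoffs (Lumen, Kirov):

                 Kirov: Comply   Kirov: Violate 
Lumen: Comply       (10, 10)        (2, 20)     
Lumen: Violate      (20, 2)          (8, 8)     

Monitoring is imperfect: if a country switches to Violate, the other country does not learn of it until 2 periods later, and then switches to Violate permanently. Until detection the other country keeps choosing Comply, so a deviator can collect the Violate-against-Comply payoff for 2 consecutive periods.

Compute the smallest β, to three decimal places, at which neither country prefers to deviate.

0.913

A deviator earns 20 for 2 periods, then 8 forever; cooperating earns 10 forever. Multiplying the IC by (1−β):
10 ≥ 20(1−β^2) + 8β^2, so 12·β^2 ≥ 10 and β^2 ≥ 5/6.
β ≥ (5/6)^(1/2) ≈ 0.913.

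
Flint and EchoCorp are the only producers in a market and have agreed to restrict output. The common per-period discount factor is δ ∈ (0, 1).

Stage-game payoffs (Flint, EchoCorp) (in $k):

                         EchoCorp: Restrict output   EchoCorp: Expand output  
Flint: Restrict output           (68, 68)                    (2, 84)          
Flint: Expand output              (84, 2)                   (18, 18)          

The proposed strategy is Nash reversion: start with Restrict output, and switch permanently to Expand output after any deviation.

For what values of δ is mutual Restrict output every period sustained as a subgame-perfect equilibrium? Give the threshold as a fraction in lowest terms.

8/33

68/(1−δ) ≥ 84 + 18δ/(1−δ)
68 ≥ 84 − 66δ
δ ≥ 16/66 = 8/33.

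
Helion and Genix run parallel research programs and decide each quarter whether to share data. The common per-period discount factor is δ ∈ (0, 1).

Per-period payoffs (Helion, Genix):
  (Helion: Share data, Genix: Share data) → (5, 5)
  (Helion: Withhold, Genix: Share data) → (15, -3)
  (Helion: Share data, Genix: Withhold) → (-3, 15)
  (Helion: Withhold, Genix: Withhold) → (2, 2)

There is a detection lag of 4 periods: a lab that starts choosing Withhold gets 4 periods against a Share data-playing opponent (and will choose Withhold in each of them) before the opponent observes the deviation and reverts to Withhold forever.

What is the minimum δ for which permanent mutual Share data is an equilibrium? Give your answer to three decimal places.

0.937

Deviating for the 4 undetected periods gains 15−5 = 10 per period over cooperation, then loses 5−2 = 3 per period forever once punishment starts.
Gain: 10(1 + δ + … + δ^3); loss: 3·δ^4/(1−δ).
No profitable deviation ⇔ 10(1−δ^4) ≤ 3·δ^4, i.e. δ^4 ≥ 10/(10+3) = 10/13.
Hence δ ≥ (10/13)^(1/4) ≈ 0.937.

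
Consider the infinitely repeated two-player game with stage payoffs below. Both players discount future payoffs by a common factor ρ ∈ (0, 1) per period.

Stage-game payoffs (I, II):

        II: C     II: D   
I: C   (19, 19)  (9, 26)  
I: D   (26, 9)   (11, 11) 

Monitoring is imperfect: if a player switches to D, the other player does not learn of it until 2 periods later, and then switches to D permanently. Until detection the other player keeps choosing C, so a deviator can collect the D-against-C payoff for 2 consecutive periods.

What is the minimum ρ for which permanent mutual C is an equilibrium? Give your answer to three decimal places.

0.683

The best deviation is to choose D for all 2 undetected periods, earning 26 each, then 11 forever once detected.
Deviation value: 26(1−ρ^2)/(1−ρ) + 11ρ^2/(1−ρ); cooperation value: 19/(1−ρ).
IC: 19 ≥ 26(1−ρ^2) + 11ρ^2 = 26 − 15ρ^2.
So ρ^2 ≥ 7/15, giving ρ ≥ (7/15)^(1/2) ≈ 0.683.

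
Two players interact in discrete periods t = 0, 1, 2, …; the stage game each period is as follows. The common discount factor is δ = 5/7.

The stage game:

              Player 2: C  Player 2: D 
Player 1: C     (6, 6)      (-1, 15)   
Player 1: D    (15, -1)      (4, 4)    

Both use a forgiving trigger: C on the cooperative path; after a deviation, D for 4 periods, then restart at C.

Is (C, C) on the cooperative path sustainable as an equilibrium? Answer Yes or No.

No

Comparing payoff streams over the 5 periods until play realigns: cooperate → 6(1+δ+…+δ^4); deviate → 15 + 4(δ+…+δ^4).
Cooperation is sustained iff (6−4)(δ+…+δ^4) ≥ 15−6.
δ+…+δ^4 = 5/7·(1−(5/7)^4)/(1−5/7) = 1.8492, and (15−6)/(6−4) = 4.5000.
1.8492 < 4.5000, so cooperation is not sustainable.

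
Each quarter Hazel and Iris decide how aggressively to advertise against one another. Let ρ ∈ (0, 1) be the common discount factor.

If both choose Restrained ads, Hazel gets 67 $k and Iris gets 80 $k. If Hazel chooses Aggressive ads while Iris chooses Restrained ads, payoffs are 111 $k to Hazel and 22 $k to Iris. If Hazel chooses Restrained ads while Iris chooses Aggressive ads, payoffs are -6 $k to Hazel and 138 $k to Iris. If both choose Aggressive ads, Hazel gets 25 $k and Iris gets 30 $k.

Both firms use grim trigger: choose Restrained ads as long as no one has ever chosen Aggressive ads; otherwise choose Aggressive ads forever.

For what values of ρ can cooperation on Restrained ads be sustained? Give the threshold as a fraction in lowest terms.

29/54

Hazel: cooperation gives 67 each period; deviation gives 111 once then 25 forever.
  67/(1−ρ) ≥ 111 + 25ρ/(1−ρ) ⇒ ρ ≥ 44/86 = 22/43.
Iris: cooperation gives 80 each period; deviation gives 138 once then 30 forever.
  ρ ≥ 58/108 = 29/54.
Both must hold, so the binding constraint is Iris's: ρ ≥ 29/54.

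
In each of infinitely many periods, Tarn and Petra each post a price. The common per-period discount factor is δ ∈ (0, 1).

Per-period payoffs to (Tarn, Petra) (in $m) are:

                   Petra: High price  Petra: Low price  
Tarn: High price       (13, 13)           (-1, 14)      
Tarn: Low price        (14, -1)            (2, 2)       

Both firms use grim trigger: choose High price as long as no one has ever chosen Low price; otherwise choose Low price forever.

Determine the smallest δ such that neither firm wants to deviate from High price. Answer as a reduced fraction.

1/12

Under grim trigger the critical discount factor is (T−C)/(T−P) with T = 14, C = 13, P = 2.
δ* = (14−13)/(14−2) = 1/12.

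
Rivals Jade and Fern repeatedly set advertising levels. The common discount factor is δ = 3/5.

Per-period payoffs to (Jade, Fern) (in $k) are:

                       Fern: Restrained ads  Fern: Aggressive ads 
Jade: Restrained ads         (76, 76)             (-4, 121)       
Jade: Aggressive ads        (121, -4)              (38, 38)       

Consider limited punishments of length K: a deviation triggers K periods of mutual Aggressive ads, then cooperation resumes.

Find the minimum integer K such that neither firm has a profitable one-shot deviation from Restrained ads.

4

Need Σ_{k=1}^{K} δ^k ≥ (121−76)/(76−38) = 1.1842 at δ = 3/5.
At K = 3 the sum is 1.1760 < 1.1842; at K = 4 it is 1.3056 ≥ 1.1842.
So the minimum punishment length is K = 4.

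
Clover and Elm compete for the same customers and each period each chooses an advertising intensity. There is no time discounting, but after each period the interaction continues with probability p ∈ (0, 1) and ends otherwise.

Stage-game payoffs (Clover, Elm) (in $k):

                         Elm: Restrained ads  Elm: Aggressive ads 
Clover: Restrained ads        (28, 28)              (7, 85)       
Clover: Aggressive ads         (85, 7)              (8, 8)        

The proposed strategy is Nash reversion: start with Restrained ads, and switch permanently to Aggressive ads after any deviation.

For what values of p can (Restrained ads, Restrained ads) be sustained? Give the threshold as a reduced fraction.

With no time discounting, the continuation probability p plays the role of the discount factor.
Grim-trigger IC: 28/(1−p) ≥ 85 + 8p/(1−p) ⇒ p ≥ (85−28)/(85−8) = 57/77.

57/77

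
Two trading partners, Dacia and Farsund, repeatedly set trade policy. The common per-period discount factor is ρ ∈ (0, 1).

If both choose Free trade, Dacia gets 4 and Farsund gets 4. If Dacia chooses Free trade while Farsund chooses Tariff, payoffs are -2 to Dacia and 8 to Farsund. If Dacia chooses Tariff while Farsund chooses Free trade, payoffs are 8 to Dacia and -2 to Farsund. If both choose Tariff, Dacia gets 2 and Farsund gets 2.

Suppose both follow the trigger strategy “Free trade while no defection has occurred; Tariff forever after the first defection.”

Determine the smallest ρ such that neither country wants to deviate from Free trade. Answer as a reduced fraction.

Under grim trigger the critical discount factor is (T−C)/(T−P) with T = 8, C = 4, P = 2.
ρ* = (8−4)/(8−2) = 4/6 = 2/3.

2/3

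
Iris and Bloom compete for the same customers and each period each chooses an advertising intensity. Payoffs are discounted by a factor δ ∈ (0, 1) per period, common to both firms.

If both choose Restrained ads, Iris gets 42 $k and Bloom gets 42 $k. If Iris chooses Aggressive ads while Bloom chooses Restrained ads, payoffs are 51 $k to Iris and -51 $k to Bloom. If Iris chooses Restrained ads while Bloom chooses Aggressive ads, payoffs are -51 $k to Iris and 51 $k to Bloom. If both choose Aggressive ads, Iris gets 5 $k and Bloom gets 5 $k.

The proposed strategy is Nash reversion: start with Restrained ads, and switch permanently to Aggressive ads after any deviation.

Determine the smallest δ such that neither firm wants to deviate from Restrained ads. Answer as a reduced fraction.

42/(1−δ) ≥ 51 + 5δ/(1−δ)
42 ≥ 51 − 46δ
δ ≥ 9/46.

9/46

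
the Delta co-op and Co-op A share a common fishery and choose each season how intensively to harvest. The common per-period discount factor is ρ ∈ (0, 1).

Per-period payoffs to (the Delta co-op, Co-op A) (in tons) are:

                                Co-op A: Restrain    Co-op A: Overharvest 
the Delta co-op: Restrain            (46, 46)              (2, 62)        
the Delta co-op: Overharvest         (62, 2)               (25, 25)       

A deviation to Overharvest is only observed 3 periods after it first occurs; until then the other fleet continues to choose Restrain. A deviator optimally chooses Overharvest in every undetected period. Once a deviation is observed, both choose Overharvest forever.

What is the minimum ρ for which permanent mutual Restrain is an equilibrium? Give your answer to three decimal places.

0.756

Deviating for the 3 undetected periods gains 62−46 = 16 per period over cooperation, then loses 46−25 = 21 per period forever once punishment starts.
Gain: 16(1 + ρ + … + ρ^2); loss: 21·ρ^3/(1−ρ).
No profitable deviation ⇔ 16(1−ρ^3) ≤ 21·ρ^3, i.e. ρ^3 ≥ 16/(16+21) = 16/37.
Hence ρ ≥ (16/37)^(1/3) ≈ 0.756.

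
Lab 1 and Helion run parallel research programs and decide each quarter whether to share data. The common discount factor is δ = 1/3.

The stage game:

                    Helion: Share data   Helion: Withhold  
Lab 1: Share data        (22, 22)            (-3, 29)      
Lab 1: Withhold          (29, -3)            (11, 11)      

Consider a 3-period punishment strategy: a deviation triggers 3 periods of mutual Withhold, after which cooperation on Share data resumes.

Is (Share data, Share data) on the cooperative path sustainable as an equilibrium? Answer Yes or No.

IC: δ+…+δ^3 ≥ (29−22)/(22−11) = 7/11.
At δ = 1/3: partial sum = 0.4815 < 0.6364. Cooperation not sustainable.

No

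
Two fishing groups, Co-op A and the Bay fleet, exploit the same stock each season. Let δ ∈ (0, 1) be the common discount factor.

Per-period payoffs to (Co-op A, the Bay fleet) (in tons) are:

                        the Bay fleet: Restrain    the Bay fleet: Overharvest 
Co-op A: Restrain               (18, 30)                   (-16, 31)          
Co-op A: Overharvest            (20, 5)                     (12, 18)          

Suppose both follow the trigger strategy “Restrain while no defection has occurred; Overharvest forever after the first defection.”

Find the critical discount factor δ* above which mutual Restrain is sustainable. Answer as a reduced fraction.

1/4

Co-op A: cooperation gives 18 each period; deviation gives 20 once then 12 forever.
  18/(1−δ) ≥ 20 + 12δ/(1−δ) ⇒ δ ≥ 2/8 = 1/4.
the Bay fleet: cooperation gives 30 each period; deviation gives 31 once then 18 forever.
  δ ≥ 1/13.
Both must hold, so the binding constraint is Co-op A's: δ ≥ 1/4.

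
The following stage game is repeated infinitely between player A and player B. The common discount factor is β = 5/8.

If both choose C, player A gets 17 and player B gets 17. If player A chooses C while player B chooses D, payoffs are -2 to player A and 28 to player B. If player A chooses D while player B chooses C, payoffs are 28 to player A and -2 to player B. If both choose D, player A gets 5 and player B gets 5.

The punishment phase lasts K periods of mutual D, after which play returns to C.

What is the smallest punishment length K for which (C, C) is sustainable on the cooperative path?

IC: β(1−β^K)/(1−β) ≥ (28−17)/(17−5) = 11/12.
With β = 5/8: need 1 − β^K ≥ 11/12·(1−5/8)/(5/8), i.e. β^K ≤ 0.4500.
Since (5/8)^1 = 0.6250 and (5/8)^2 = 0.3906, the smallest such K is 2.

2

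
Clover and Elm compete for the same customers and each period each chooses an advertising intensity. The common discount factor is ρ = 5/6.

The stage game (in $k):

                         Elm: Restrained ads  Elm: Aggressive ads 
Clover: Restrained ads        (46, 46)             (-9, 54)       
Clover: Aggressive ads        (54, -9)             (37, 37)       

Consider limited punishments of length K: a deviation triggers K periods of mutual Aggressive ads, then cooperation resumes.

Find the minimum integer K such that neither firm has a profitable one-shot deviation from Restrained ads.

2

No profitable deviation requires (46−37)(ρ+…+ρ^K) ≥ 54−46, i.e. ρ+…+ρ^K ≥ 8/9 ≈ 0.8889.
With ρ = 5/6, the partial sums are K=1: 0.8333, K=2: 1.5278.
K = 2 is the first length at which the sum reaches 0.8889.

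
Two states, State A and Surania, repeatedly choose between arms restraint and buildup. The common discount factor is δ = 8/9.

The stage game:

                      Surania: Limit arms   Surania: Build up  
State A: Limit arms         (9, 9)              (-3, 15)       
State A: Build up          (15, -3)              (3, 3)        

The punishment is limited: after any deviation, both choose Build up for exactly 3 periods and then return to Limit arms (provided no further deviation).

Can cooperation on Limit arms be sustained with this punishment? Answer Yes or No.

A one-shot deviation gives 15 now, then 3 for 3 periods, then back to 9.
Gain from deviating: (15−9) today; loss: (9−3) in each of the next 3 periods.
No-deviation condition: (9−3)(δ+…+δ^3) ≥ 15−9, i.e. δ+…+δ^3 ≥ 1.
At δ = 8/9: δ+…+δ^3 = 2.3813 ≥ 1.0000.
So cooperation is sustainable.

Yes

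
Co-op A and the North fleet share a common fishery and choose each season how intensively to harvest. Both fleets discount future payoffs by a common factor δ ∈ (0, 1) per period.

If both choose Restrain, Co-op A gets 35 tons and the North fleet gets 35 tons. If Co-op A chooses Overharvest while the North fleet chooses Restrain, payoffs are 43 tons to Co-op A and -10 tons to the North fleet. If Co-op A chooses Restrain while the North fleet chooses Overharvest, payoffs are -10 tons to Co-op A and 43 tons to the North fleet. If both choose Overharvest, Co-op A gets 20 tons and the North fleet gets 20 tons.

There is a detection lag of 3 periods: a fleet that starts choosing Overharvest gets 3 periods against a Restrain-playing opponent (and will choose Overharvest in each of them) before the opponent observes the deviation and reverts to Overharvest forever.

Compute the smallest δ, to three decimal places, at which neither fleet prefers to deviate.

Deviating for the 3 undetected periods gains 43−35 = 8 per period over cooperation, then loses 35−20 = 15 per period forever once punishment starts.
Gain: 8(1 + δ + … + δ^2); loss: 15·δ^3/(1−δ).
No profitable deviation ⇔ 8(1−δ^3) ≤ 15·δ^3, i.e. δ^3 ≥ 8/(8+15) = 8/23.
Hence δ ≥ (8/23)^(1/3) ≈ 0.703.

0.703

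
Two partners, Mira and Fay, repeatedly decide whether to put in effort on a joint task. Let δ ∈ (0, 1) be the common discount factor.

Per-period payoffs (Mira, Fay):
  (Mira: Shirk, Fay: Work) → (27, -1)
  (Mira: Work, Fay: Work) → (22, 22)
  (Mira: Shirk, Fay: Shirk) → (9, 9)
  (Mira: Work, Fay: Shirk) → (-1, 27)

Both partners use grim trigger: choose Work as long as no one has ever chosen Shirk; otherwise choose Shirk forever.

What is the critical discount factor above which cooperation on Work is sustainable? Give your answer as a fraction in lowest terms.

Cooperation forever yields 22 each period: 22/(1−δ).
Deviating yields 27 once, then 9 forever: 27 + 9δ/(1−δ).
No profitable deviation requires 22/(1−δ) ≥ 27 + 9δ/(1−δ).
Multiplying by (1−δ): 22 ≥ 27(1−δ) + 9δ = 27 − 18δ.
So 18δ ≥ 5, i.e. δ ≥ 5/18.

5/18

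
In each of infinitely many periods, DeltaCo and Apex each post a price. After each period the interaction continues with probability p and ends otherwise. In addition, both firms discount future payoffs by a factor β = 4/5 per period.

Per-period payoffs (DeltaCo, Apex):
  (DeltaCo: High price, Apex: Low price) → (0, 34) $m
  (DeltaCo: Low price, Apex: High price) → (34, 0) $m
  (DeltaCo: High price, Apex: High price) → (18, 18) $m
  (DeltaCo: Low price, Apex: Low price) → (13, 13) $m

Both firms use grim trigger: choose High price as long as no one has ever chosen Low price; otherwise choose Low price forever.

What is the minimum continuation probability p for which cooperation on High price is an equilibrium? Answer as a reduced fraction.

With continuation probability p and discount β, the effective per-period discount factor is βp.
Grim-trigger IC: βp ≥ (34−18)/(34−13) = 16/21.
So p ≥ (16/21)/(4/5) = 20/21.

20/21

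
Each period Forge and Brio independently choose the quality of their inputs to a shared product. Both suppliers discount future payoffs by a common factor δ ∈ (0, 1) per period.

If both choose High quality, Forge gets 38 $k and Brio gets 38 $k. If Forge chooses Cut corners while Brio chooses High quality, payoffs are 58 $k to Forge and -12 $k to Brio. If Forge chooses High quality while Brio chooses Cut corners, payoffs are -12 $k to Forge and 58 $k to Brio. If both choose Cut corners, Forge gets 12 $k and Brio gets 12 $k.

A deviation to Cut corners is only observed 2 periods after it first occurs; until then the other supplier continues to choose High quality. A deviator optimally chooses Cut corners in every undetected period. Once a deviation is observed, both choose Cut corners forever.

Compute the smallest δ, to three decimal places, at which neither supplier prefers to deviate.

0.659

Deviating for the 2 undetected periods gains 58−38 = 20 per period over cooperation, then loses 38−12 = 26 per period forever once punishment starts.
Gain: 20(1 + δ + … + δ^1); loss: 26·δ^2/(1−δ).
No profitable deviation ⇔ 20(1−δ^2) ≤ 26·δ^2, i.e. δ^2 ≥ 20/(20+26) = 10/23.
Hence δ ≥ (10/23)^(1/2) ≈ 0.659.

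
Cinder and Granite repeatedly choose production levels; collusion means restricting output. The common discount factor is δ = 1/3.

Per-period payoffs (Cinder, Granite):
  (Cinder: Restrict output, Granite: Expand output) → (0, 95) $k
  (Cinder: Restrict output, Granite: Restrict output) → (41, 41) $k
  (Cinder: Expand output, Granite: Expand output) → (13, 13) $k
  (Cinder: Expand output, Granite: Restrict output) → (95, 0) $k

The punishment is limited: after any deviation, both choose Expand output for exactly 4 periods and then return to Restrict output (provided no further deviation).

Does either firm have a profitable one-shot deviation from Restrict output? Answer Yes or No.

Yes

Comparing payoff streams over the 5 periods until play realigns: cooperate → 41(1+δ+…+δ^4); deviate → 95 + 13(δ+…+δ^4).
Cooperation is sustained iff (41−13)(δ+…+δ^4) ≥ 95−41.
δ+…+δ^4 = 1/3·(1−(1/3)^4)/(1−1/3) = 0.4938, and (95−41)/(41−13) = 1.9286.
0.4938 < 1.9286, so cooperation is not sustainable.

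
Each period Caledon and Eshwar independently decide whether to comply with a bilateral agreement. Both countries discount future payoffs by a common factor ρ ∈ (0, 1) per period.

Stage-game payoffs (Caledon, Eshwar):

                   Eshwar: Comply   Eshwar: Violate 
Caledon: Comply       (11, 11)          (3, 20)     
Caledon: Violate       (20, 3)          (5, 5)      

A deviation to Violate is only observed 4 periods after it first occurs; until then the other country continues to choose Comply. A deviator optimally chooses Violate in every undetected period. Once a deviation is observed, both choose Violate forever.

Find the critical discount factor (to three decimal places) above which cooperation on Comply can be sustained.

The best deviation is to choose Violate for all 4 undetected periods, earning 20 each, then 5 forever once detected.
Deviation value: 20(1−ρ^4)/(1−ρ) + 5ρ^4/(1−ρ); cooperation value: 11/(1−ρ).
IC: 11 ≥ 20(1−ρ^4) + 5ρ^4 = 20 − 15ρ^4.
So ρ^4 ≥ 9/15 = 3/5, giving ρ ≥ (3/5)^(1/4) ≈ 0.880.

0.880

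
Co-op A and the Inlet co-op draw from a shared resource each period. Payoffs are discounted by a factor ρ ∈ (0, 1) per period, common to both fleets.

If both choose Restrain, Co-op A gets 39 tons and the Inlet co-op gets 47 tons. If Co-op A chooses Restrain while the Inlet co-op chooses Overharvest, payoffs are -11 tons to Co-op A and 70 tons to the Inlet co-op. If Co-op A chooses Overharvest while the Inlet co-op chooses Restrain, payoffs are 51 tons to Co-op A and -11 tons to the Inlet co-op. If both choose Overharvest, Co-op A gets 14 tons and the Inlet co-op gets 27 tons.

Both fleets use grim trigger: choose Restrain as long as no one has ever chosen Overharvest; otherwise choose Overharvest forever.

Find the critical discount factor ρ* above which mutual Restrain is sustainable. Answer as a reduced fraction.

23/43

For Co-op A: deviation gain 51−39 = 12, per-period punishment loss 39−14 = 25. IC gives ρ ≥ 12/37.
For the Inlet co-op: gain 23, loss 20 per period, so ρ ≥ 23/43.
The tighter constraint is the Inlet co-op's, so cooperation needs ρ ≥ 23/43.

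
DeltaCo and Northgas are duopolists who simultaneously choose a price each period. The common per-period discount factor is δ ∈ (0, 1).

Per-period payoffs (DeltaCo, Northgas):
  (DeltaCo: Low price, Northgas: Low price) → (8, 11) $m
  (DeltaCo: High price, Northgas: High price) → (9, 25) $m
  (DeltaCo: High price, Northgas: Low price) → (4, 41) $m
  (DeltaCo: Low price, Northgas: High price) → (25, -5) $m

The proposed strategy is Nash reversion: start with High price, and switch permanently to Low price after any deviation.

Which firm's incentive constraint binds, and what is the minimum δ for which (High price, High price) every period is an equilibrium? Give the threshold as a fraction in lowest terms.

DeltaCo: cooperation gives 9 each period; deviation gives 25 once then 8 forever.
  9/(1−δ) ≥ 25 + 8δ/(1−δ) ⇒ δ ≥ 16/17.
Northgas: cooperation gives 25 each period; deviation gives 41 once then 11 forever.
  δ ≥ 16/30 = 8/15.
Both must hold, so the binding constraint is DeltaCo's: δ ≥ 16/17.

DeltaCo; δ ≥ 16/17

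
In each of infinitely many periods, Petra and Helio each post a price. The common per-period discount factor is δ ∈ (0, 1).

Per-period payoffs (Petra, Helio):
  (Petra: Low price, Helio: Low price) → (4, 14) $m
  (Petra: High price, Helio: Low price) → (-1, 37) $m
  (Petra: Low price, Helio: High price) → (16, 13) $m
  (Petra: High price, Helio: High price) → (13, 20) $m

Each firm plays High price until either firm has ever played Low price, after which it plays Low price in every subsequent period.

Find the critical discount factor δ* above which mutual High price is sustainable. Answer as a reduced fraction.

For Petra: deviation gain 16−13 = 3, per-period punishment loss 13−4 = 9. IC gives δ ≥ 3/12 = 1/4.
For Helio: gain 17, loss 6 per period, so δ ≥ 17/23.
The tighter constraint is Helio's, so cooperation needs δ ≥ 17/23.

17/23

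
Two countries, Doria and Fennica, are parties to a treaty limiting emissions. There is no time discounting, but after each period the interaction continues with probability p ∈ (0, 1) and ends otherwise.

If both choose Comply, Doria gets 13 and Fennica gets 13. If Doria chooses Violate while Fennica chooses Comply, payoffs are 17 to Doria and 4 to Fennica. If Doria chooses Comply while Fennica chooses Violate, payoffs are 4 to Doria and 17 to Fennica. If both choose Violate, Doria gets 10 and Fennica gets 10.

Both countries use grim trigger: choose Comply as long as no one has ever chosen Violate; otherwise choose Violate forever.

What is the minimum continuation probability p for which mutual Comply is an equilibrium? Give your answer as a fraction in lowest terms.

With no time discounting, the continuation probability p plays the role of the discount factor.
Grim-trigger IC: 13/(1−p) ≥ 17 + 10p/(1−p) ⇒ p ≥ (17−13)/(17−10) = 4/7.

4/7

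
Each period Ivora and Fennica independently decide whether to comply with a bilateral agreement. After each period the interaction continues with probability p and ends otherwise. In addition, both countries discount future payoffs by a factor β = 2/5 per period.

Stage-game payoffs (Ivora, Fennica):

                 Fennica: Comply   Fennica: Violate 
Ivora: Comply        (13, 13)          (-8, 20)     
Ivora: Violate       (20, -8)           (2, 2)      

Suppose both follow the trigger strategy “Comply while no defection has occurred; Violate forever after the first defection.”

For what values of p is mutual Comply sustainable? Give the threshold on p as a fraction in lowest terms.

With continuation probability p and discount β, the effective per-period discount factor is βp.
Grim-trigger IC: βp ≥ (20−13)/(20−2) = 7/18.
So p ≥ (7/18)/(2/5) = 35/36.

35/36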